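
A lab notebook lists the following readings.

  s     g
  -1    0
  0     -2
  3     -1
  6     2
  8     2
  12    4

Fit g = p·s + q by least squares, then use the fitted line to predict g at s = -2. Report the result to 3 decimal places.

ĝ = -1.851

Compute the Gram sums: Σs·s = 254, Σs = 28, Σ1 = 6.
Moment sums: Σs·g = 73, Σg = 5.
XᵀX·[p, q]ᵀ = Xᵀg becomes [[254, 28]; [28, 6]]·[p, q]ᵀ = [73, 5]ᵀ.
Determinant 254·6 − 28² = 740.
p = (73·6 − 28·5)/740 = 149/370; q = (254·5 − 28·73)/740 = -387/370.
At s = -2: ĝ = (149/370)·(-2) + (-387/370)·(1) = -137/74.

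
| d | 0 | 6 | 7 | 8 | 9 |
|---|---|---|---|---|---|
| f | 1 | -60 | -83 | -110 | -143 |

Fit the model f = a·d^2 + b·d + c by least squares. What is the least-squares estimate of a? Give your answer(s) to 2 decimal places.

a = -1.95

From the data, Σd^2·d^2 = 14354, Σd^2·d = 1800, Σd^2 = 230, Σd·d = 230, Σd = 30, Σ1 = 5.
And Σd^2·f = -24850, Σd·f = -3108, Σf = -395.
So AᵀA·[a, b, c]ᵀ = Aᵀf: [[14354, 1800, 230]; [1800, 230, 30]; [230, 30, 5]]·[a, b, c]ᵀ = [-24850, -3108, -395]ᵀ.
Inverting the 3×3 Gram matrix, [a, b, c]ᵀ = [-1202/615, 1699/1025, 2953/3075]ᵀ.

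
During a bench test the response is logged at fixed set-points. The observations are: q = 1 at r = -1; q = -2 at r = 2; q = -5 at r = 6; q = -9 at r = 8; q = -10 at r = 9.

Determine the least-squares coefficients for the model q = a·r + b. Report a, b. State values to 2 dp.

a = -1.09, b = 0.22

With design matrix A, AᵀA = [[186, 24]; [24, 5]] and Aᵀq = [-197, -25]ᵀ.
Eliminating b: 5·(row 1) − 24·(row 2) gives 354·a = 5·(-197) − 24·(-25) = -385, so a = -385/354.
Then b = ((-25) − 24·(-385/354))/5 = 13/59.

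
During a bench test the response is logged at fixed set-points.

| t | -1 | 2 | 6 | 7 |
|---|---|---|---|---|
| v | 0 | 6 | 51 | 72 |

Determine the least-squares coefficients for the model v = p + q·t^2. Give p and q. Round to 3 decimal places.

p = -0.861, q = 1.472

The normal equations are: 4·p + 90·q = 129;  90·p + 3714·q = 5388.
(Σ1 = 4, Σt^2 = 90, Σt^2·t^2 = 3714, Σv = 129, Σt^2·v = 5388.)
Δ = 4·3714 − 90² = 6756.
p = (129·3714 − 90·5388)/6756 = -969/1126; q = (4·5388 − 90·129)/6756 = 1657/1126.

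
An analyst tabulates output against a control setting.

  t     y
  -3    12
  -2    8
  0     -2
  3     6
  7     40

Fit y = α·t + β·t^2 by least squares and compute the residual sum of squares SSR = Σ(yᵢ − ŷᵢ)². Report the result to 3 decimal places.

SSR = 7.411

From the data, Σt·t = 71, Σt·t^2 = 335, Σt^2·t^2 = 2579.
For Xᵀy: Σt·y = 246, Σt^2·y = 2154.
XᵀX·[α, β]ᵀ = Xᵀy becomes [[71, 335]; [335, 2579]]·[α, β]ᵀ = [246, 2154]ᵀ.
Eliminating β: 2579·(row 1) − 335·(row 2) gives 70884·α = 2579·246 − 335·2154 = -87156, so α = -2421/1969.
Then β = (2154 − 335·(-2421/1969))/2579 = 1959/1969.
Residuals: -1266/1969, 3074/1969, -2, 1446/1969, -284/1969; SSR = 14592/1969.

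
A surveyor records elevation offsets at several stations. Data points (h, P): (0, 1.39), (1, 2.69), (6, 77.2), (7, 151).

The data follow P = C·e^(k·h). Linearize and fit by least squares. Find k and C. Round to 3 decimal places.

k = 0.670, C = 1.384

Linearized form: ln P = k·h + ln C. From the 4 transformed points,
XᵀX = [[86.0000, 14.0000]; [14.0000, 4]], rhs = [62.1889, 10.6825]ᵀ  (here Σh = 14.0000, Σ(h)² = 86.0000, Σln P = 10.6825, Σh·ln P = 62.1889).
Slope k = (n·Σh·ln P − Σh·Σln P)/(n·Σ(h)² − (Σh)²) = (4·62.1889 − 14.0000·10.6825)/148.0000 = 0.67027; ln C = (Σln P − k·Σh)/n = 0.32468, so C = exp(0.32468) = 1.38359.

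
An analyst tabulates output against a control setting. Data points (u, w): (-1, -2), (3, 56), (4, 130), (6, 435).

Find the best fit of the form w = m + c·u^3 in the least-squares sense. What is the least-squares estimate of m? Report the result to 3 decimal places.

m = 0.947

Sums needed: Σ1 = 4, Σu^3 = 306, Σu^3·u^3 = 51482.
Right-hand side: Σw = 619, Σu^3·w = 103794.
So AᵀA·[m, c]ᵀ = Aᵀw: [[4, 306]; [306, 51482]]·[m, c]ᵀ = [619, 103794]ᵀ.
det = 4·51482 − 306² = 112292.
m = (619·51482 − 306·103794)/112292 = 53197/56146; c = (4·103794 − 306·619)/112292 = 112881/56146.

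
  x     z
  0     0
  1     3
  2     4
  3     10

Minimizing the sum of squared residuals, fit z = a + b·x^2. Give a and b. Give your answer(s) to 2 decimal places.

Sums needed: Σ1 = 4, Σx^2 = 14, Σx^2·x^2 = 98.
Right-hand side: Σz = 17, Σx^2·z = 109.
So AᵀA·[a, b]ᵀ = Aᵀz: [[4, 14]; [14, 98]]·[a, b]ᵀ = [17, 109]ᵀ.
Eliminating b: 98·(row 1) − 14·(row 2) gives 196·a = 98·17 − 14·109 = 140, so a = 5/7.
Then b = (109 − 14·(5/7))/98 = 99/98.

a = 0.71, b = 1.01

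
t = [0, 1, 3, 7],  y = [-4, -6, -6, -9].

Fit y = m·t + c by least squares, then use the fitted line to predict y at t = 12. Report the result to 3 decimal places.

ŷ = -12.122

Setting ∂/∂m … = 0 gives: 59·m + 11·c = -87;  11·m + 4·c = -25.
(Σt·t = 59, Σt = 11, Σ1 = 4, Σt·y = -87, Σy = -25.)
Δ = 59·4 − 11² = 115.
m = ((-87)·4 − 11·(-25))/115 = -73/115; c = (59·(-25) − 11·(-87))/115 = -518/115.
At t = 12: ŷ = (-73/115)·(12) + (-518/115)·(1) = -1394/115.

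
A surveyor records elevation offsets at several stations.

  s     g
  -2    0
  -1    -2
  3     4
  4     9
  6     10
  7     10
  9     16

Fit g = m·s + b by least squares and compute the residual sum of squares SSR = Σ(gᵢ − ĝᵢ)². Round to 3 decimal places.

SSR = 16.856

Sums needed: Σs·s = 196, Σs = 26, Σ1 = 7.
And Σs·g = 324, Σg = 47.
Eliminating b: 7·(row 1) − 26·(row 2) gives 696·m = 7·324 − 26·47 = 1046, so m = 523/348.
Then b = (47 − 26·(523/348))/7 = 197/174.
Residuals: 163/87, -189/116, -571/348, 323/174, -13/87, -575/348, 467/348; SSR = 2933/174.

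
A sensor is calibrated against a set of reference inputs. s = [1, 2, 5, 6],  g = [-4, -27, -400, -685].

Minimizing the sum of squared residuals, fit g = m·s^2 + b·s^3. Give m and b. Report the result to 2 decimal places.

Setting ∂/∂m … = 0 gives: 1938·m + 10934·b = -34772;  10934·m + 62346·b = -198180.
det = 1938·62346 − 10934² = 1274192.
m = ((-34772)·62346 − 10934·(-198180))/1274192 = -62187/79637; b = (1938·(-198180) − 10934·(-34772))/1274192 = -242237/79637.

m = -0.78, b = -3.04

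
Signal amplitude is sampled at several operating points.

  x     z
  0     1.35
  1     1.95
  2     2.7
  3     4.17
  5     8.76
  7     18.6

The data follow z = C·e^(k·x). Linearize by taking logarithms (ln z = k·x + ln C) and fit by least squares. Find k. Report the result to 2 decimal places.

k = 0.38

Let Y = ln z. Fitting Y = k·x + ln C by least squares:
Over the data: Σx = 18.0000, Σ(x)² = 88.0000, Σln z = 8.4825, Σx·ln z = 38.2512.
Normal system: [[88.0000, 18.0000]; [18.0000, 6]]·[k, ln C]ᵀ = [38.2512, 8.4825]ᵀ.
Slope k = (n·Σx·ln z − Σx·Σln z)/(n·Σ(x)² − (Σx)²) = (6·38.2512 − 18.0000·8.4825)/204.0000 = 0.37658; ln C = (Σln z − k·Σx)/n = 0.28399.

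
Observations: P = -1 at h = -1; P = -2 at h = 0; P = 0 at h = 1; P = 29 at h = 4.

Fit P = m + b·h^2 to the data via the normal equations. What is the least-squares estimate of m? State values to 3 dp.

Setting ∂/∂m … = 0 gives: 4·m + 18·b = 26;  18·m + 258·b = 463.
(Σ1 = 4, Σh^2 = 18, Σh^2·h^2 = 258, ΣP = 26, Σh^2·P = 463.)
det = 4·258 − 18² = 708.
m = (26·258 − 18·463)/708 = -271/118; b = (4·463 − 18·26)/708 = 346/177.

m = -2.297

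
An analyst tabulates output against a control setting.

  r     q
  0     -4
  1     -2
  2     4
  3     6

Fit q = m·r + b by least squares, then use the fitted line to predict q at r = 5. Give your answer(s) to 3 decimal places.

q̂ = 13.600

Compute the Gram sums: Σr·r = 14, Σr = 6, Σ1 = 4.
For Mᵀq: Σr·q = 24, Σq = 4.
Normal equations: [[14, 6]; [6, 4]]·[m, b]ᵀ = [24, 4]ᵀ.
Eliminating b: 4·(row 1) − 6·(row 2) gives 20·m = 4·24 − 6·4 = 72, so m = 18/5.
Then b = (4 − 6·(18/5))/4 = -22/5.
At r = 5: q̂ = (18/5)·(5) + (-22/5)·(1) = 68/5.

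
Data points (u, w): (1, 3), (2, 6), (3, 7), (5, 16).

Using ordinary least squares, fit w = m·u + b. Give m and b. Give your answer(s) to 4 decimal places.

MᵀM·[m, b]ᵀ = Mᵀw reads: 39·m + 11·b = 116;  11·m + 4·b = 32.
det = 39·4 − 11² = 35.
m = (116·4 − 11·32)/35 = 16/5; b = (39·32 − 11·116)/35 = -4/5.

m = 3.2000, b = -0.8000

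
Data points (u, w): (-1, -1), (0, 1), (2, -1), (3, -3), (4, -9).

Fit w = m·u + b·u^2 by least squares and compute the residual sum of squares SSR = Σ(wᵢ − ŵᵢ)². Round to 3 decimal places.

Entries of XᵀX: Σu·u = 30, Σu·u^2 = 98, Σu^2·u^2 = 354.
Moment sums: Σu·w = -46, Σu^2·w = -176.
XᵀX·[m, b]ᵀ = Xᵀw becomes [[30, 98]; [98, 354]]·[m, b]ᵀ = [-46, -176]ᵀ.
Eliminating b: 354·(row 1) − 98·(row 2) gives 1016·m = 354·(-46) − 98·(-176) = 964, so m = 241/254.
Then b = ((-176) − 98·(241/254))/354 = -193/254.
Residuals: 90/127, 1, 18/127, 126/127, -81/127; SSR = 370/127.

SSR = 2.913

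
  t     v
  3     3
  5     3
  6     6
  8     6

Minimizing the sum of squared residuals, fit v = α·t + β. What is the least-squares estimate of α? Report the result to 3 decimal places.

α = 0.692

The normal equations are: 134·α + 22·β = 108;  22·α + 4·β = 18.
(Σt·t = 134, Σt = 22, Σ1 = 4, Σt·v = 108, Σv = 18.)
det = 134·4 − 22² = 52.
α = (108·4 − 22·18)/52 = 9/13; β = (134·18 − 22·108)/52 = 9/13.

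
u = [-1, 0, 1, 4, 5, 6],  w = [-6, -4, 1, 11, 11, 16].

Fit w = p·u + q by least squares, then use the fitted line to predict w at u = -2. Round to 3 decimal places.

AᵀA·[p, q]ᵀ = Aᵀw reads: 79·p + 15·q = 202;  15·p + 6·q = 29.
(Σu·u = 79, Σu = 15, Σ1 = 6, Σu·w = 202, Σw = 29.)
Eliminating q: 6·(row 1) − 15·(row 2) gives 249·p = 6·202 − 15·29 = 777, so p = 259/83.
Then q = (29 − 15·(259/83))/6 = -739/249.
At u = -2: ŵ = (259/83)·(-2) + (-739/249)·(1) = -2293/249.

ŵ = -9.209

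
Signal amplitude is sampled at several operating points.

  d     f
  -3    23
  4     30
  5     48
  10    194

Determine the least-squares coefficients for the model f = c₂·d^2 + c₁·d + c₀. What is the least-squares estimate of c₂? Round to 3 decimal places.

Compute the Gram sums: Σd^2·d^2 = 10962, Σd^2·d = 1162, Σd^2 = 150, Σd·d = 150, Σd = 16, Σ1 = 4.
Right-hand side: Σd^2·f = 21287, Σd·f = 2231, Σf = 295.
Inverting the 3×3 Gram matrix, [c₂, c₁, c₀]ᵀ = [288645/143138, -68491/71569, 140084/71569]ᵀ.

c₂ = 2.017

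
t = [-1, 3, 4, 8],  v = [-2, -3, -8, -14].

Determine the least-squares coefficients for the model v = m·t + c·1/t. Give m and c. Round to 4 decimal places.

m = -1.8518, c = 3.9162

With design matrix M, MᵀM = [[90, 4]; [4, 685/576]] and Mᵀv = [-151, -11/4]ᵀ.
Eliminating c: (685/576)·(row 1) − 4·(row 2) gives (2913/32)·m = (685/576)·(-151) − 4·(-11/4) = -97099/576, so m = -97099/52434.
Then c = ((-11/4) − 4·(-97099/52434))/(685/576) = 11408/2913.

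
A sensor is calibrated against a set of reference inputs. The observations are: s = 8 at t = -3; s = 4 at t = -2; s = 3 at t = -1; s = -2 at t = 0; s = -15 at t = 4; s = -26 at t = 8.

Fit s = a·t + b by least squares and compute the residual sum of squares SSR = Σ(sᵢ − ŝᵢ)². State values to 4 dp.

SSR = 3.9583

Forming MᵀM = [[94, 6]; [6, 6]] and Mᵀs = [-303, -28]ᵀ gives MᵀM·[a, b]ᵀ = Mᵀs.
Δ = 94·6 − 6² = 528.
a = ((-303)·6 − 6·(-28))/528 = -25/8; b = (94·(-28) − 6·(-303))/528 = -37/24.
Residuals: 1/6, -17/24, 17/12, -11/24, -23/24, 13/24; SSR = 95/24.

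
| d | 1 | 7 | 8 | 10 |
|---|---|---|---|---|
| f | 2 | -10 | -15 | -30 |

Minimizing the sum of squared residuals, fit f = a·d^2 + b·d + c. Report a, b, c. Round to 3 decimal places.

a = -0.531, b = 2.302, c = 0.215

Normal-equation sums: Σd^2·d^2 = 16498, Σd^2·d = 1856, Σd^2 = 214, Σd·d = 214, Σd = 26, Σ1 = 4.
For Mᵀf: Σd^2·f = -4448, Σd·f = -488, Σf = -53.
MᵀM·[a, b, c]ᵀ = Mᵀf becomes [[16498, 1856, 214]; [1856, 214, 26]; [214, 26, 4]]·[a, b, c]ᵀ = [-4448, -488, -53]ᵀ.
Inverting the 3×3 Gram matrix, [a, b, c]ᵀ = [-389/732, 2809/1220, 787/3660]ᵀ.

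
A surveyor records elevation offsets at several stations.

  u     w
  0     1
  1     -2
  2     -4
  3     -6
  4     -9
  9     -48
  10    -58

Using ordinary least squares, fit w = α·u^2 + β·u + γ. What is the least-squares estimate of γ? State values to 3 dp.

From the data, Σu^2·u^2 = 16915, Σu^2·u = 1829, Σu^2 = 211, Σu·u = 211, Σu = 29, Σ1 = 7.
And Σu^2·w = -9904, Σu·w = -1076, Σw = -126.
AᵀA·[α, β, γ]ᵀ = Aᵀw becomes [[16915, 1829, 211]; [1829, 211, 29]; [211, 29, 7]]·[α, β, γ]ᵀ = [-9904, -1076, -126]ᵀ.
Inverting the 3×3 Gram matrix, [α, β, γ]ᵀ = [-470/861, -207/574, -89/1722]ᵀ.

γ = -0.052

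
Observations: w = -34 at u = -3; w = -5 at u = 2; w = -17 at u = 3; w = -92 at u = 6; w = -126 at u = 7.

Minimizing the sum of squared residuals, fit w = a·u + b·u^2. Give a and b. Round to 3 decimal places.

a = 2.709, b = -2.968

Compute the Gram sums: Σu·u = 107, Σu·u^2 = 567, Σu^2·u^2 = 3875.
For Aᵀw: Σu·w = -1393, Σu^2·w = -9965.
Δ = 107·3875 − 567² = 93136.
a = ((-1393)·3875 − 567·(-9965))/93136 = 31535/11642; b = (107·(-9965) − 567·(-1393))/93136 = -34553/11642.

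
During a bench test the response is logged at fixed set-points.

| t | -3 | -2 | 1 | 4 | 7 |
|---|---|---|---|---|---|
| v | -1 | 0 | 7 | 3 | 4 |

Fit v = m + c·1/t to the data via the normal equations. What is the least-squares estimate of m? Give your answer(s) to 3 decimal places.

Sums needed: Σ1 = 5, Σ1/t = 47/84, Σ1/t·1/t = 10189/7056.
And Σv = 13, Σ1/t·v = 727/84.
det = 5·(10189/7056) − (47/84)² = 3046/441.
m = (13·(10189/7056) − (47/84)·(727/84))/(3046/441) = 6143/3046; c = (5·(727/84) − (47/84)·13)/(3046/441) = 7938/1523.

m = 2.017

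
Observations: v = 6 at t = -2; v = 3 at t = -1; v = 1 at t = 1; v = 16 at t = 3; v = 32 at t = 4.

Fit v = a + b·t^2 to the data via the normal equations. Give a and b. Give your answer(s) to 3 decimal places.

a = -0.754, b = 1.993

Forming XᵀX = [[5, 31]; [31, 355]] and Xᵀv = [58, 684]ᵀ gives XᵀX·[a, b]ᵀ = Xᵀv.
Eliminating b: 355·(row 1) − 31·(row 2) gives 814·a = 355·58 − 31·684 = -614, so a = -307/407.
Then b = (684 − 31·(-307/407))/355 = 811/407.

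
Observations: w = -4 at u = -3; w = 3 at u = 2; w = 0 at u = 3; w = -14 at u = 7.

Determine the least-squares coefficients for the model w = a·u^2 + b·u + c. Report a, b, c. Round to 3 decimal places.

a = -0.451, b = 0.787, c = 2.478

The normal equations are: 2579·a + 351·b + 71·c = -710;  351·a + 71·b + 9·c = -80;  71·a + 9·b + 4·c = -15.
(Σu^2·u^2 = 2579, Σu^2·u = 351, Σu^2 = 71, Σu·u = 71, Σu = 9, Σ1 = 4, Σu^2·w = -710, Σu·w = -80, Σw = -15.)
Inverting the 3×3 Gram matrix, [a, b, c]ᵀ = [-547/1214, 955/1214, 1504/607]ᵀ.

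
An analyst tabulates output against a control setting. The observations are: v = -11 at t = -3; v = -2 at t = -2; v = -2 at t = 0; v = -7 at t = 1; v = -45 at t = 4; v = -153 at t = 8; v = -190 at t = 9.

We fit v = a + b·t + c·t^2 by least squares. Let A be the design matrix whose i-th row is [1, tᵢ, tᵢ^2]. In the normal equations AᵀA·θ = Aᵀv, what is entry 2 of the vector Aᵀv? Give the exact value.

Entry 2 ↔ basis t, so (Aᵀv)_{2} = Σᵢ (t)·vᵢ = (-3)·(-11) + (-2)·(-2) + (0)·(-2) + (1)·(-7) + (4)·(-45) + (8)·(-153) + (9)·(-190) = -3084.

-3084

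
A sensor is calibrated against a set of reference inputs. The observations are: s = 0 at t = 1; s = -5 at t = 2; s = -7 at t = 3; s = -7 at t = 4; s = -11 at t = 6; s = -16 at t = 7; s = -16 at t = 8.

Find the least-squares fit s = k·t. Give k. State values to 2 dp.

k = -2.04

Setting ∂/∂k … = 0 gives: 179·k = -365.
k = (-365)/179 = -2.03911.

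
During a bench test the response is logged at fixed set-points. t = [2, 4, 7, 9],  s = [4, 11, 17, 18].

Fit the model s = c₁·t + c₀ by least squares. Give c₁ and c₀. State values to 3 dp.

The normal system AᵀA·[c₁, c₀]ᵀ = Aᵀs is [[150, 22]; [22, 4]]·[c₁, c₀]ᵀ = [333, 50]ᵀ.
Δ = 150·4 − 22² = 116.
c₁ = (333·4 − 22·50)/116 = 2; c₀ = (150·50 − 22·333)/116 = 3/2.

c₁ = 2.000, c₀ = 1.500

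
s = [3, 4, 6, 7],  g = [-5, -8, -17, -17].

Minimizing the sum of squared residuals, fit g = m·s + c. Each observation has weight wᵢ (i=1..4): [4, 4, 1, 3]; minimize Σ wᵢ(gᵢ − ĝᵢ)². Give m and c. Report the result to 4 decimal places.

m = -3.1375, c = 4.3801

With design matrix M, MᵀWM = [[283, 55]; [55, 12]] and MᵀWg = [-647, -120]ᵀ.
Eliminating c: 12·(row 1) − 55·(row 2) gives 371·m = 12·(-647) − 55·(-120) = -1164, so m = -1164/371.
Then c = ((-120) − 55·(-1164/371))/12 = 1625/371.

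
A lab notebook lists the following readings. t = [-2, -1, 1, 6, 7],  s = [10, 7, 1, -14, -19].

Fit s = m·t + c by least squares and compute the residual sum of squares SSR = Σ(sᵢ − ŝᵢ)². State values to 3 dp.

Forming XᵀX = [[91, 11]; [11, 5]] and Xᵀs = [-243, -15]ᵀ gives XᵀX·[m, c]ᵀ = Xᵀs.
det = 91·5 − 11² = 334.
m = ((-243)·5 − 11·(-15))/334 = -525/167; c = (91·(-15) − 11·(-243))/334 = 654/167.
Residuals: -34/167, -10/167, 38/167, 158/167, -152/167; SSR = 304/167.

SSR = 1.820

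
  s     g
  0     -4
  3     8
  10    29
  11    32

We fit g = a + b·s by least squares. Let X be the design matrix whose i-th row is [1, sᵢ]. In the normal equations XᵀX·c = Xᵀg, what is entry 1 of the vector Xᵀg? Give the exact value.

65

Entry 1 ↔ basis 1, so (Xᵀg)_{1} = Σᵢ gᵢ = (1)·(-4) + (1)·(8) + (1)·(29) + (1)·(32) = 65.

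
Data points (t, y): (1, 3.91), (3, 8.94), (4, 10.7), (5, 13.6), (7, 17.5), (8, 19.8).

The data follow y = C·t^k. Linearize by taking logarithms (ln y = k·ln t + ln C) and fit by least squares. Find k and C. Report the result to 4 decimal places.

Taking logs, ln y = k·ln t + ln C, so regress ln y on ln t.
Σln t = 8.1197, Σ(ln t)² = 13.8297, Σln y = 14.3823, Σln t·ln y = 21.6713.
Equations: 13.8297·k + 8.1197·ln C = 21.6713;  8.1197·k + 6·ln C = 14.3823.
Solving (det = 17.0487): k = 0.77707, ln C = 1.34545, so C = exp(1.34545) = 3.83990.

k = 0.7771, C = 3.8399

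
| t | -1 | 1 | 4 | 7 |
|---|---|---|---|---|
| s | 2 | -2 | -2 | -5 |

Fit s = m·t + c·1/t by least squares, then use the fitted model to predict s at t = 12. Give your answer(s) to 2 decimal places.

ŝ = -7.59

Normal-equation sums: Σt·t = 67, Σt·1/t = 4, Σ1/t·1/t = 1633/784.
For Xᵀs: Σt·s = -47, Σ1/t·s = -73/14.
Normal equations: [[67, 4]; [4, 1633/784]]·[m, c]ᵀ = [-47, -73/14]ᵀ.
det = 67·(1633/784) − 4² = 96867/784.
m = ((-47)·(1633/784) − 4·(-73/14))/(96867/784) = -6711/10763; c = (67·(-73/14) − 4·(-47))/(96867/784) = -14056/10763.
At t = 12: ŝ = (-6711/10763)·(12) + (-14056/10763)·(1/12) = -245110/32289.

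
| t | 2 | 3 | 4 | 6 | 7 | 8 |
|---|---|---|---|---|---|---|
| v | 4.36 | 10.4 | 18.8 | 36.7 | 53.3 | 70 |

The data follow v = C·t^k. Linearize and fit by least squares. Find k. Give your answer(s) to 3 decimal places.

Taking logs, ln v = k·ln t + ln C, so regress ln v on ln t.
Σln t = 8.9952, Σ(ln t)² = 14.9303, Σln v = 18.5753, Σln t·ln v = 30.6872.
Normal system: [[14.9303, 8.9952]; [8.9952, 6]]·[k, ln C]ᵀ = [30.6872, 18.5753]ᵀ.
Slope k = (n·Σln t·ln v − Σln t·Σln v)/(n·Σ(ln t)² − (Σln t)²) = (6·30.6872 − 8.9952·18.5753)/8.6686 = 1.96513; ln C = (Σln v − k·Σln t)/n = 0.14978.

k = 1.965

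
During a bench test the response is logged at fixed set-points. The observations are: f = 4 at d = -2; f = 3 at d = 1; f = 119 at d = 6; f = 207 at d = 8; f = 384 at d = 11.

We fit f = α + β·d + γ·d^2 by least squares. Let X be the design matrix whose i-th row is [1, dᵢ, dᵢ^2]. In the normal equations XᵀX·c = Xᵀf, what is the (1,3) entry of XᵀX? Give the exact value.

Row 1 ↔ basis 1, column 3 ↔ basis d^2, so (XᵀX)_{1,3} = Σᵢ d^2 = (1)·(4) + (1)·(1) + (1)·(36) + (1)·(64) + (1)·(121) = 226.

226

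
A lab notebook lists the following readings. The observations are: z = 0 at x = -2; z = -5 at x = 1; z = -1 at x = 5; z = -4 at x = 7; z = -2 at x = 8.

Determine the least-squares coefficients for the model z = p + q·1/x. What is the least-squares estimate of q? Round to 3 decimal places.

q = -3.248

Normal-equation sums: Σ1 = 5, Σ1/x = 271/280, Σ1/x·1/x = 103961/78400.
For Mᵀz: Σz = -12, Σ1/x·z = -843/140.
MᵀM·[p, q]ᵀ = Mᵀz becomes [[5, 271/280]; [271/280, 103961/78400]]·[p, q]ᵀ = [-12, -843/140]ᵀ.
Determinant 5·(103961/78400) − (271/280)² = 111591/19600.
p = ((-12)·(103961/78400) − (271/280)·(-843/140))/(111591/19600) = -131771/74394; q = (5·(-843/140) − (271/280)·(-12))/(111591/19600) = -120820/37197.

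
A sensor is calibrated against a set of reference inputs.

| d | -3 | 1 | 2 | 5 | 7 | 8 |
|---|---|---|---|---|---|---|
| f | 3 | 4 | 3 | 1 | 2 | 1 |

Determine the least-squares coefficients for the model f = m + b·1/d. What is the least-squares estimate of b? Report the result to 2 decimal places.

b = 1.31

Normal-equation sums: Σ1 = 6, Σ1/d = 1373/840, Σ1/d·1/d = 1014049/705600.
Moment sums: Σf = 14, Σ1/d·f = 1431/280.
Eliminating b: (1014049/705600)·(row 1) − (1373/840)·(row 2) gives (839833/141120)·m = (1014049/705600)·14 − (1373/840)·(1431/280) = 8302397/705600, so m = 193079/97655.
Then b = ((1431/280) − (1373/840)·(193079/97655))/(1014049/705600) = 25536/19531.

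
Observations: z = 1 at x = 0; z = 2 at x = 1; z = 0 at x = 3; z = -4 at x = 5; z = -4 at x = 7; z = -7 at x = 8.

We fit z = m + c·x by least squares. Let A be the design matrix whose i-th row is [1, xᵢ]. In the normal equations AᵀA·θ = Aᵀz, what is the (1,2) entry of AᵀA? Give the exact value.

Row 1 ↔ basis 1, column 2 ↔ basis x, so (AᵀA)_{1,2} = Σᵢ x = (1)·(0) + (1)·(1) + (1)·(3) + (1)·(5) + (1)·(7) + (1)·(8) = 24.

24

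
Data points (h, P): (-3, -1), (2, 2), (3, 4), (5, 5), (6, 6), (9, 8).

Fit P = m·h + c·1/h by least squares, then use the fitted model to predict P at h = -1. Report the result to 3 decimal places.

P̂ = -0.911

The normal system MᵀM·[m, c]ᵀ = MᵀP is [[164, 6]; [6, 2237/4050]]·[m, c]ᵀ = [152, 50/9]ᵀ.
det = 164·(2237/4050) − 6² = 110534/2025.
m = (152·(2237/4050) − 6·(50/9))/(110534/2025) = 51256/55267; c = (164·(50/9) − 6·152)/(110534/2025) = -900/55267.
At h = -1: P̂ = (51256/55267)·(-1) + (-900/55267)·(-1) = -50356/55267.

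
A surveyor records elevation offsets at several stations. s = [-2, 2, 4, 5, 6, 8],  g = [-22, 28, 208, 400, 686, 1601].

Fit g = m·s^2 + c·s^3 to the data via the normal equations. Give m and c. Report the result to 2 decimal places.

From the data, Σs^2·s^2 = 6305, Σs^2·s^3 = 44693, Σs^3·s^3 = 328649.
For Mᵀg: Σs^2·g = 140512, Σs^3·g = 1031600.
So MᵀM·[m, c]ᵀ = Mᵀg: [[6305, 44693]; [44693, 328649]]·[m, c]ᵀ = [140512, 1031600]ᵀ.
Eliminating c: 328649·(row 1) − 44693·(row 2) gives 74667696·m = 328649·140512 − 44693·1031600 = 73829488, so m = 4614343/4666731.
Then c = (1031600 − 44693·(4614343/4666731))/328649 = 14020949/4666731.

m = 0.99, c = 3.00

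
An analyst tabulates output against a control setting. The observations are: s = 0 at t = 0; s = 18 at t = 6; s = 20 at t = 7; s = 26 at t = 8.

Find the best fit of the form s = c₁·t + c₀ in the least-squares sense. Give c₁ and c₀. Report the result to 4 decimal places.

From the data, Σt·t = 149, Σt = 21, Σ1 = 4.
Moment sums: Σt·s = 456, Σs = 64.
det = 149·4 − 21² = 155.
c₁ = (456·4 − 21·64)/155 = 96/31; c₀ = (149·64 − 21·456)/155 = -8/31.

c₁ = 3.0968, c₀ = -0.2581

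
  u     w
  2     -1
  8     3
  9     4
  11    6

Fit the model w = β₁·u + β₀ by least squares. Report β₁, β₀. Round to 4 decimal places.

With design matrix A, AᵀA = [[270, 30]; [30, 4]] and Aᵀw = [124, 12]ᵀ.
Eliminating β₀: 4·(row 1) − 30·(row 2) gives 180·β₁ = 4·124 − 30·12 = 136, so β₁ = 34/45.
Then β₀ = (12 − 30·(34/45))/4 = -8/3.

β₁ = 0.7556, β₀ = -2.6667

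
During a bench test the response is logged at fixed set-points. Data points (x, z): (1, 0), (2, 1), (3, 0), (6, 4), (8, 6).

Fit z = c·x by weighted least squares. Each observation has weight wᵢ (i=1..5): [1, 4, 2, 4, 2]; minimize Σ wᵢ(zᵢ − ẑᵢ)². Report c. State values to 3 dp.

c = 0.651

Compute the Gram sums: Σwᵢ·x·x = 307.
And Σwᵢ·x·z = 200.
AᵀWA·[c]ᵀ = AᵀWz becomes [[307]]·[c]ᵀ = [200]ᵀ.
c = 200/307 = 0.651466.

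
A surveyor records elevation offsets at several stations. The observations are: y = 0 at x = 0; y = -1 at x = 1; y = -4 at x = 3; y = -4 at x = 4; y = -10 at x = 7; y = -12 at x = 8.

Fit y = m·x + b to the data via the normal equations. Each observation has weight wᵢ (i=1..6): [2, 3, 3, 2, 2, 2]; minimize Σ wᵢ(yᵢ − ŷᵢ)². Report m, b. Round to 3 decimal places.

m = -1.496, b = 0.557

Entries of MᵀWM: Σwᵢ·x·x = 288, Σwᵢ·x = 50, Σwᵢ·1 = 14.
And Σwᵢ·x·y = -403, Σwᵢ·y = -67.
Eliminating b: 14·(row 1) − 50·(row 2) gives 1532·m = 14·(-403) − 50·(-67) = -2292, so m = -573/383.
Then b = ((-67) − 50·(-573/383))/14 = 427/766.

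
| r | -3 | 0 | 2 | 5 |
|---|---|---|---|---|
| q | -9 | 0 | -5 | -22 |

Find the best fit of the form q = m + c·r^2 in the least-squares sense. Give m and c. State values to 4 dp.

m = -0.8684, c = -0.8560

Forming MᵀM = [[4, 38]; [38, 722]] and Mᵀq = [-36, -651]ᵀ gives MᵀM·[m, c]ᵀ = Mᵀq.
det = 4·722 − 38² = 1444.
m = ((-36)·722 − 38·(-651))/1444 = -33/38; c = (4·(-651) − 38·(-36))/1444 = -309/361.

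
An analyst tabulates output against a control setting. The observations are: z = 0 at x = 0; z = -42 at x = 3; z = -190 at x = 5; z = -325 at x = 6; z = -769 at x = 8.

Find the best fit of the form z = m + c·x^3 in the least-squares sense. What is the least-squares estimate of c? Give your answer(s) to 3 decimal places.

c = -1.500

AᵀA·[m, c]ᵀ = Aᵀz reads: 5·m + 880·c = -1326;  880·m + 325154·c = -488812.
(Σ1 = 5, Σx^3 = 880, Σx^3·x^3 = 325154, Σz = -1326, Σx^3·z = -488812.)
Eliminating c: 325154·(row 1) − 880·(row 2) gives 851370·m = 325154·(-1326) − 880·(-488812) = -999644, so m = -499822/425685.
Then c = ((-488812) − 880·(-499822/425685))/325154 = -127718/85137.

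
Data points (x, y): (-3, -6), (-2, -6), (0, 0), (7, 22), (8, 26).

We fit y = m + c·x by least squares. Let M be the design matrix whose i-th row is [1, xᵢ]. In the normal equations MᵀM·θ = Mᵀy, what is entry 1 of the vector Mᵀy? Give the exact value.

36

Entry 1 ↔ basis 1, so (Mᵀy)_{1} = Σᵢ yᵢ = (1)·(-6) + (1)·(-6) + (1)·(0) + (1)·(22) + (1)·(26) = 36.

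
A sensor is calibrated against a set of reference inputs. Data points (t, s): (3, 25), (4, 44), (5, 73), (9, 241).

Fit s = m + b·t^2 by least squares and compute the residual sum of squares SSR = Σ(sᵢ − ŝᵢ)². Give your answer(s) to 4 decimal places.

SSR = 2.6528

XᵀX·[m, b]ᵀ = Xᵀs reads: 4·m + 131·b = 383;  131·m + 7523·b = 22275.
det = 4·7523 − 131² = 12931.
m = (383·7523 − 131·22275)/12931 = -548/193; b = (4·22275 − 131·383)/12931 = 581/193.
Residuals: 144/193, -256/193, 112/193, 0; SSR = 512/193.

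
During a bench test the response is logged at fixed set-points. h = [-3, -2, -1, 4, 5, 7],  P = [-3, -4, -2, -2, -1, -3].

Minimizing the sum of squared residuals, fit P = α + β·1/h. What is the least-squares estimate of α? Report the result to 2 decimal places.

Forming MᵀM = [[6, -521/420]; [-521/420, 261781/176400]] and MᵀP = [-15, 271/70]ᵀ gives MᵀM·[α, β]ᵀ = MᵀP.
Eliminating β: (261781/176400)·(row 1) − (-521/420)·(row 2) gives (259849/35280)·α = (261781/176400)·(-15) − (-521/420)·(271/70) = -1026523/58800, so α = -3079569/1299245.
Then β = ((271/70) − (-521/420)·(-3079569/1299245))/(261781/176400) = 163044/259849.

α = -2.37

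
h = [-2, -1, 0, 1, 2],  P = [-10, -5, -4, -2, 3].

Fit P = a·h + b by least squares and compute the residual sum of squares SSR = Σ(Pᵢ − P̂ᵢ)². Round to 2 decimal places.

Forming MᵀM = [[10, 0]; [0, 5]] and MᵀP = [29, -18]ᵀ gives MᵀM·[a, b]ᵀ = MᵀP.
Eliminating b: 5·(row 1) − 0·(row 2) gives 50·a = 5·29 − 0·(-18) = 145, so a = 29/10.
Then b = ((-18) − 0·(29/10))/5 = -18/5.
Residuals: -3/5, 3/2, -2/5, -13/10, 4/5; SSR = 51/10.

SSR = 5.10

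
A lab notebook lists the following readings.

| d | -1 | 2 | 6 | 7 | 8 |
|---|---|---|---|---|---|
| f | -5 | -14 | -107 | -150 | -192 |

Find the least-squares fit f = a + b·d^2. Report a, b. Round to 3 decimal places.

a = -1.841, b = -2.979

XᵀX·[a, b]ᵀ = Xᵀf reads: 5·a + 154·b = -468;  154·a + 7810·b = -23551.
Δ = 5·7810 − 154² = 15334.
a = ((-468)·7810 − 154·(-23551))/15334 = -1283/697; b = (5·(-23551) − 154·(-468))/15334 = -4153/1394.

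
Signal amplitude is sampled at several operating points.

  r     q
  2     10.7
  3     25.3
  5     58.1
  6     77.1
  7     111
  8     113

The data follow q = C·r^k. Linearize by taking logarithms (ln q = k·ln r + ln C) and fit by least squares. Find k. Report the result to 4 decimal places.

k = 1.7336

Let Y = ln q. Fitting Y = k·ln r + ln C by least squares:
Σln r = 9.2183, Σ(ln r)² = 15.5987, Σln q = 23.4452, Σln r·ln q = 38.5102.
Equations: 15.5987·k + 9.2183·ln C = 38.5102;  9.2183·k + 6·ln C = 23.4452.
Δ = 15.5987·6 − (9.2183)² = 8.6152; k = (38.5102·6 − 9.2183·23.4452)/8.6152 = 1.73363, ln C = (15.5987·23.4452 − 9.2183·38.5102)/8.6152 = 1.24402.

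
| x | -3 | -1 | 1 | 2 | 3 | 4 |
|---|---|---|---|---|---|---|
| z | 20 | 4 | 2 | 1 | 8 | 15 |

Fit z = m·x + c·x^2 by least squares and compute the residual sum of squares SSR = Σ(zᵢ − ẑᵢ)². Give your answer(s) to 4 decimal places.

The normal equations are: 40·m + 72·c = 24;  72·m + 436·c = 502.
Δ = 40·436 − 72² = 12256.
m = (24·436 − 72·502)/12256 = -1605/766; c = (40·502 − 72·24)/12256 = 1147/766.
Residuals: 91/383, 156/383, 995/383, -306/383, 310/383, -221/383; SSR = 3293/383.

SSR = 8.5979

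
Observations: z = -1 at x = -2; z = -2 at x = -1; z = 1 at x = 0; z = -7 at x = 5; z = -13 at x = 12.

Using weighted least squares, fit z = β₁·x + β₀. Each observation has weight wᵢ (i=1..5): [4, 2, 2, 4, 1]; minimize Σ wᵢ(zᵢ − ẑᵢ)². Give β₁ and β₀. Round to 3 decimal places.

With design matrix M, MᵀWM = [[262, 22]; [22, 13]] and MᵀWz = [-284, -47]ᵀ.
Determinant 262·13 − 22² = 2922.
β₁ = ((-284)·13 − 22·(-47))/2922 = -443/487; β₀ = (262·(-47) − 22·(-284))/2922 = -1011/487.

β₁ = -0.910, β₀ = -2.076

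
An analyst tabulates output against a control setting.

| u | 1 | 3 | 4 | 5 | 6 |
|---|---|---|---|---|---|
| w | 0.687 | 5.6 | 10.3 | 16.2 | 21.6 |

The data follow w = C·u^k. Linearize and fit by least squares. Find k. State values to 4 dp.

k = 1.9429

Taking logs, ln w = k·ln u + ln C, so regress ln w on ln u.
Σln u = 5.8861, Σ(ln u)² = 8.9295, Σln w = 9.5372, Σln u·ln w = 15.1135.
Normal system: [[8.9295, 5.8861]; [5.8861, 5]]·[k, ln C]ᵀ = [15.1135, 9.5372]ᵀ.
Solving (det = 10.0010): k = 1.94287, ln C = -0.37974.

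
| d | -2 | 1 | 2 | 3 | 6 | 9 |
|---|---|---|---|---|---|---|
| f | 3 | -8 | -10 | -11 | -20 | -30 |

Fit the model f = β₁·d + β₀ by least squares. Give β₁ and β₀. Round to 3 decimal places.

β₁ = -2.891, β₀ = -3.512

Setting ∂/∂β₁ … = 0 gives: 135·β₁ + 19·β₀ = -457;  19·β₁ + 6·β₀ = -76.
Determinant 135·6 − 19² = 449.
β₁ = ((-457)·6 − 19·(-76))/449 = -1298/449; β₀ = (135·(-76) − 19·(-457))/449 = -1577/449.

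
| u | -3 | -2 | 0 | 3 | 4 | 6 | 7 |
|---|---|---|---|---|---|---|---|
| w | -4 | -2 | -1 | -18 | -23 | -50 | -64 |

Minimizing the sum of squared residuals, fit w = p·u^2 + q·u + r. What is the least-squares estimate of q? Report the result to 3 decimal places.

Entries of XᵀX: Σu^2·u^2 = 4131, Σu^2·u = 615, Σu^2 = 123, Σu·u = 123, Σu = 15, Σ1 = 7.
For Xᵀw: Σu^2·w = -5510, Σu·w = -878, Σw = -162.
Normal equations: [[4131, 615, 123]; [615, 123, 15]; [123, 15, 7]]·[p, q, r]ᵀ = [-5510, -878, -162]ᵀ.
Row-reducing yields p = -2021/2022, q = -3997/2022, r = -453/337.

q = -1.977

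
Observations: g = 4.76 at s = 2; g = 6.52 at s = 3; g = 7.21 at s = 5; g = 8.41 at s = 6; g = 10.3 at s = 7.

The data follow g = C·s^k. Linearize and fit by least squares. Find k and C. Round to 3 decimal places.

k = 0.535, C = 3.355

Taking logs, ln g = k·ln s + ln C, so regress ln g on ln s.
Sums: Σln s = 7.1389, Σ(ln s)² = 11.2747, Σln g = 9.8722, Σln s·ln g = 14.6742.
Normal system: [[11.2747, 7.1389]; [7.1389, 5]]·[k, ln C]ᵀ = [14.6742, 9.8722]ᵀ.
Δ = 11.2747·5 − (7.1389)² = 5.4099; k = (14.6742·5 − 7.1389·9.8722)/5.4099 = 0.53512, ln C = (11.2747·9.8722 − 7.1389·14.6742)/5.4099 = 1.21040, so C = exp(1.21040) = 3.35483.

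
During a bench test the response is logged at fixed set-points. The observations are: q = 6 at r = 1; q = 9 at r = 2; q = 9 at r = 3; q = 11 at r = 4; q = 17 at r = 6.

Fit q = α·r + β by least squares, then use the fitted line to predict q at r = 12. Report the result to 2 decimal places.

Normal-equation sums: Σr·r = 66, Σr = 16, Σ1 = 5.
For Aᵀq: Σr·q = 197, Σq = 52.
So AᵀA·[α, β]ᵀ = Aᵀq: [[66, 16]; [16, 5]]·[α, β]ᵀ = [197, 52]ᵀ.
Eliminating β: 5·(row 1) − 16·(row 2) gives 74·α = 5·197 − 16·52 = 153, so α = 153/74.
Then β = (52 − 16·(153/74))/5 = 140/37.
At r = 12: q̂ = (153/74)·(12) + (140/37)·(1) = 1058/37.

q̂ = 28.59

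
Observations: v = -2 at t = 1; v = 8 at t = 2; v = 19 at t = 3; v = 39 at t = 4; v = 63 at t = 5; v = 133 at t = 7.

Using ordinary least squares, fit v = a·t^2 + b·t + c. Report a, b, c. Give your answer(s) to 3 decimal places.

a = 3.012, b = -1.824, c = -2.186

Compute the Gram sums: Σt^2·t^2 = 3380, Σt^2·t = 568, Σt^2 = 104, Σt·t = 104, Σt = 22, Σ1 = 6.
For Xᵀv: Σt^2·v = 8917, Σt·v = 1473, Σv = 260.
XᵀX·[a, b, c]ᵀ = Xᵀv becomes [[3380, 568, 104]; [568, 104, 22]; [104, 22, 6]]·[a, b, c]ᵀ = [8917, 1473, 260]ᵀ.
Row-reducing yields a = 253/84, b = -383/210, c = -153/70.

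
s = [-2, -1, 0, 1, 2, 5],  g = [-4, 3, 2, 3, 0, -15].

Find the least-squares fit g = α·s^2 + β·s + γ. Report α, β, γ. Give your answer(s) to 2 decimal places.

α = -0.90, β = 0.92, γ = 2.64

Setting ∂/∂α … = 0 gives: 659·α + 125·β + 35·γ = -385;  125·α + 35·β + 5·γ = -67;  35·α + 5·β + 6·γ = -11.
(Σs^2·s^2 = 659, Σs^2·s = 125, Σs^2 = 35, Σs·s = 35, Σs = 5, Σ1 = 6, Σs^2·g = -385, Σs·g = -67, Σg = -11.)
Solving the 3×3 system (Gaussian elimination) gives α = -435/484, β = 2221/2420, γ = 320/121.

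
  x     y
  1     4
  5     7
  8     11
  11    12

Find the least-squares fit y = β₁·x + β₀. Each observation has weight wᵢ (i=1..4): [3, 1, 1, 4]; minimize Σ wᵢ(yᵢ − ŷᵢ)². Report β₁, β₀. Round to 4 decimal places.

β₁ = 0.8125, β₀ = 3.2500

The normal equations are: 576·β₁ + 60·β₀ = 663;  60·β₁ + 9·β₀ = 78.
(Σwᵢ·x·x = 576, Σwᵢ·x = 60, Σwᵢ·1 = 9, Σwᵢ·x·y = 663, Σwᵢ·y = 78.)
Eliminating β₀: 9·(row 1) − 60·(row 2) gives 1584·β₁ = 9·663 − 60·78 = 1287, so β₁ = 13/16.
Then β₀ = (78 − 60·(13/16))/9 = 13/4.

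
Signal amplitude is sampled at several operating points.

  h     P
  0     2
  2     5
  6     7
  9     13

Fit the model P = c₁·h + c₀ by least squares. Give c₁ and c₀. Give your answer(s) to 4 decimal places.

c₁ = 1.1128, c₀ = 2.0205

XᵀX·[c₁, c₀]ᵀ = XᵀP reads: 121·c₁ + 17·c₀ = 169;  17·c₁ + 4·c₀ = 27.
(Σh·h = 121, Σh = 17, Σ1 = 4, Σh·P = 169, ΣP = 27.)
det = 121·4 − 17² = 195.
c₁ = (169·4 − 17·27)/195 = 217/195; c₀ = (121·27 − 17·169)/195 = 394/195.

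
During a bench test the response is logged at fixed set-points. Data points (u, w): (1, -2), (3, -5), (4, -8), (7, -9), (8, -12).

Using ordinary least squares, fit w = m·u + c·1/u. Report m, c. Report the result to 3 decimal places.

m = -1.463, c = -0.942

Entries of MᵀM: Σu·u = 139, Σu·1/u = 5, Σ1/u·1/u = 34141/28224.
Right-hand side: Σu·w = -208, Σ1/u·w = -355/42.
det = 139·(34141/28224) − 5² = 4039999/28224.
m = ((-208)·(34141/28224) − 5·(-355/42))/(4039999/28224) = -5908528/4039999; c = (139·(-355/42) − 5·(-208))/(4039999/28224) = -3806880/4039999.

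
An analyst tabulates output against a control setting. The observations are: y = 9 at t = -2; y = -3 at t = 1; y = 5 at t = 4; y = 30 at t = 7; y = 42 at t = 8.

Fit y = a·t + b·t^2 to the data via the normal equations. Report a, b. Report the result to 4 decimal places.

Sums needed: Σt·t = 134, Σt·t^2 = 912, Σt^2·t^2 = 6770.
Right-hand side: Σt·y = 545, Σt^2·y = 4271.
Normal equations: [[134, 912]; [912, 6770]]·[a, b]ᵀ = [545, 4271]ᵀ.
Determinant 134·6770 − 912² = 75436.
a = (545·6770 − 912·4271)/75436 = -102751/37718; b = (134·4271 − 912·545)/75436 = 37637/37718.

a = -2.7242, b = 0.9979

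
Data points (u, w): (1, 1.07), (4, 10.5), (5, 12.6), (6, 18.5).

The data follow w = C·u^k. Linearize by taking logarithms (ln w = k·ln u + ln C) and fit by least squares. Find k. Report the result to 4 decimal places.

k = 1.5787

With ln wᵢ as the transformed response and ln uᵢ as the regressor:
Σln u = 4.7875, Σ(ln u)² = 7.7225, Σln w = 7.8705, Σln u·ln w = 12.5655.
Equations: 7.7225·k + 4.7875·ln C = 12.5655;  4.7875·k + 4·ln C = 7.8705.
Slope k = (n·Σln u·ln w − Σln u·Σln w)/(n·Σ(ln u)² − (Σln u)²) = (4·12.5655 − 4.7875·7.8705)/7.9699 = 1.57867; ln C = (Σln w − k·Σln u)/n = 0.07816.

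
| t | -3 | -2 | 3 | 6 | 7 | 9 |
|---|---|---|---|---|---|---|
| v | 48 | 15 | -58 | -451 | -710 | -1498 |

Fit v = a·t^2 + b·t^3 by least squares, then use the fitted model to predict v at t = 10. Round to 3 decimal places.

The normal system MᵀM·[a, b]ᵀ = Mᵀv is [[10436, 83600]; [83600, 697268]]·[a, b]ᵀ = [-172394, -1435970]ᵀ.
Eliminating b: 697268·(row 1) − 83600·(row 2) gives 287728848·a = 697268·(-172394) − 83600·(-1435970) = -157727592, so a = -199151/363294.
Then b = ((-1435970) − 83600·(-199151/363294))/697268 = -7967285/3996234.
At t = 10: v̂ = (-199151/363294)·(100) + (-7967285/3996234)·(1000) = -1364391850/666039.

v̂ = -2048.516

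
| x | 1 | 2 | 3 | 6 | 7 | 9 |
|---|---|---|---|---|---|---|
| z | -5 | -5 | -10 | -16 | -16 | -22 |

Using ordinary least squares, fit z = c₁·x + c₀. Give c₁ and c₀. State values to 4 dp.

From the data, Σx·x = 180, Σx = 28, Σ1 = 6.
And Σx·z = -451, Σz = -74.
MᵀM·[c₁, c₀]ᵀ = Mᵀz becomes [[180, 28]; [28, 6]]·[c₁, c₀]ᵀ = [-451, -74]ᵀ.
Eliminating c₀: 6·(row 1) − 28·(row 2) gives 296·c₁ = 6·(-451) − 28·(-74) = -634, so c₁ = -317/148.
Then c₀ = ((-74) − 28·(-317/148))/6 = -173/74.

c₁ = -2.1419, c₀ = -2.3378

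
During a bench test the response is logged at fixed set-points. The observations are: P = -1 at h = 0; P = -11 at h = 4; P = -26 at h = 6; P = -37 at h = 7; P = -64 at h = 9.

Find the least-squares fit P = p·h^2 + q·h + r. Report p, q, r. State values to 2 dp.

AᵀA·[p, q, r]ᵀ = AᵀP reads: 10514·p + 1352·q + 182·r = -8109;  1352·p + 182·q + 26·r = -1035;  182·p + 26·q + 5·r = -139.
Inverting the 3×3 Gram matrix, [p, q, r]ᵀ = [-1031/1122, 18857/14586, -201/187]ᵀ.

p = -0.92, q = 1.29, r = -1.07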